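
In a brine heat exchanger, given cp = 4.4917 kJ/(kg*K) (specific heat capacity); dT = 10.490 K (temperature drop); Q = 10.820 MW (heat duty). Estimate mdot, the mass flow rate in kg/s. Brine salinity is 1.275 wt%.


mdot = Q * 1000 / (cp * dT)
mdot = 10.820 * 1000 / (4.4917 * 10.490)
mdot = 229.64 kg/s


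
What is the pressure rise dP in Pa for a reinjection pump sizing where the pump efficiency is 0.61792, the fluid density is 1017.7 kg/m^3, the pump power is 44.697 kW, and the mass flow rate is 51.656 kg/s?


dP = P_pump * rho * eta / mdot
dP = 44.697 * 1017.7 * 0.61792 / 51.656
dP = 544.1387 kPa
Convert: 544.1387 kPa * 1000.0 = 5.4414e+05 Pa
dP = 5.4414e+05 Pa


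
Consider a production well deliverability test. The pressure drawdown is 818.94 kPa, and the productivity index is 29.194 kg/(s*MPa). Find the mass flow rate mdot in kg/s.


mdot = PI * dP / 1000
mdot = 29.194 * 818.94 / 1000
mdot = 23.908 kg/s


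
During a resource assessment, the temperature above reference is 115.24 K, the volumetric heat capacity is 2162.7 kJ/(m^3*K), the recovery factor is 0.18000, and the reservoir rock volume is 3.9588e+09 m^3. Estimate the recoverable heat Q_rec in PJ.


Step 1: Q_s = Vr*rhoc*dT/1e12 = 3.9588e+09*2162.7*115.24/1e12 = 986.6499 PJ
Step 2: Q_rec = Q_s * RF = 986.6499 * 0.18 = 177.60 PJ
Q_rec = 177.60 PJ


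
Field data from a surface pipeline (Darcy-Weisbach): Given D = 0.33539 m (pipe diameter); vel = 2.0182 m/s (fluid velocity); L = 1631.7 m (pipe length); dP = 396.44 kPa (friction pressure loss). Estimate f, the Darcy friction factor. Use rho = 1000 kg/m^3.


f = dP*1000 / ((L/D)*(rho*vel^2/2))
f = 396.44*1000 / ((1631.7/0.33539)*(1000*2.0182^2/2))
f = 0.040012


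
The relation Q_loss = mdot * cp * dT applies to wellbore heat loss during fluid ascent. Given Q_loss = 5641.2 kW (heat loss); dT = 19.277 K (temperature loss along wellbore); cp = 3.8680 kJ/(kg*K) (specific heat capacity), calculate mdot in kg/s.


mdot = Q_loss / (cp * dT)
mdot = 5641.2 / (3.8680 * 19.277)
mdot = 75.656 kg/s


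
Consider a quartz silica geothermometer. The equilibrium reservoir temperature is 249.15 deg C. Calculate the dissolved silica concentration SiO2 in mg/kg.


SiO2 = 10^(5.19 - 1309/(T_eq + 273.15))
SiO2 = 10^(5.19 - 1309/(249.15 + 273.15))
SiO2 = 482.81 mg/kg


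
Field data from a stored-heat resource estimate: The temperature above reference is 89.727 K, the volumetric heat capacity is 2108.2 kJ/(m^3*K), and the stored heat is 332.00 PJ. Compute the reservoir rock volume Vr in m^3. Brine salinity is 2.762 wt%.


Vr = Q_s * 1e12 / (rhoc * dT)
Vr = 332.00 * 1e12 / (2108.2 * 89.727)
Vr = 1.7551e+09 m^3


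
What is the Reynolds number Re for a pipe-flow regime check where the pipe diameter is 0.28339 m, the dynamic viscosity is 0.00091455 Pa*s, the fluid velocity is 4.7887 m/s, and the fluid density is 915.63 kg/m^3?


Re = rho * vel * D / mu
Re = 915.63 * 4.7887 * 0.28339 / 0.00091455
Re = 1.3587e+06


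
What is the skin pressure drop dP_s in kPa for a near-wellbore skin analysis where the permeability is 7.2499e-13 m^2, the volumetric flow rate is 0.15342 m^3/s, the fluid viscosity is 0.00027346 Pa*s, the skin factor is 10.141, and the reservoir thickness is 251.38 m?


dP_s = S * q * mu / (2*pi*k*hr) / 1000
dP_s = 10.141 * 0.15342 * 0.00027346 / (2*pi*7.2499e-13*251.38) / 1000
dP_s = 371.55 kPa


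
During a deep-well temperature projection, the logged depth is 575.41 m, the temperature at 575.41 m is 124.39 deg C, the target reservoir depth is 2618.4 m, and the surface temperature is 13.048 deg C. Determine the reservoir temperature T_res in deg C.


Step 1: grad = (T_d1 - T_surf)/d1 * 1000 = (124.39 - 13.048)/575.41 * 1000 = 193.5003 deg C/km
Step 2: T_res = T_surf + grad*d2/1000 = 13.048 + 193.5003*2618.4/1000 = 519.71 deg C
T_res = 519.71 deg C


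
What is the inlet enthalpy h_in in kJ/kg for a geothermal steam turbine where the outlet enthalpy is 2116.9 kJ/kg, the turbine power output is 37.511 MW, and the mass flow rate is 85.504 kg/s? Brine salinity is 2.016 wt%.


h_in = h_out + P * 1000 / mdot
h_in = 2116.9 + 37.511 * 1000 / 85.504
h_in = 2555.6 kJ/kg


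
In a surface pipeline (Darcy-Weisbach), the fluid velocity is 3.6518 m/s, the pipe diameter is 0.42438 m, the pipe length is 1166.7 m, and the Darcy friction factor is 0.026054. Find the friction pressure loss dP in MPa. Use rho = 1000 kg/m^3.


dP = f * (L/D) * (rho*vel^2/2) / 1000
dP = 0.026054 * (1166.7/0.42438) * (1000*3.6518^2/2) / 1000
dP = 477.5982 kPa
Convert: 477.5982 kPa * 0.001 = 0.47760 MPa
dP = 0.47760 MPa


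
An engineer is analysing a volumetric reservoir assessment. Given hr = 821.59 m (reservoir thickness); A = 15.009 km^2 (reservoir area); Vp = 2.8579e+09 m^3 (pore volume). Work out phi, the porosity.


phi = Vp / (A * 1e6 * hr)
phi = 2.8579e+09 / (15.009 * 1e6 * 821.59)
phi = 0.23176


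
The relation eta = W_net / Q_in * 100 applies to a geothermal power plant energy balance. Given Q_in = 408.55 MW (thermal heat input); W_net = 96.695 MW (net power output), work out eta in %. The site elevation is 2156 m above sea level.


eta = W_net / Q_in * 100
eta = 96.695 / 408.55 * 100
eta = 23.668 %


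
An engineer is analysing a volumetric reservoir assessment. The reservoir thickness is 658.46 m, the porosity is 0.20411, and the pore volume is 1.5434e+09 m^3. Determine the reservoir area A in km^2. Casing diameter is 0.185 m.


A = Vp / (1e6 * hr * phi)
A = 1.5434e+09 / (1e6 * 658.46 * 0.20411)
A = 11.484 km^2


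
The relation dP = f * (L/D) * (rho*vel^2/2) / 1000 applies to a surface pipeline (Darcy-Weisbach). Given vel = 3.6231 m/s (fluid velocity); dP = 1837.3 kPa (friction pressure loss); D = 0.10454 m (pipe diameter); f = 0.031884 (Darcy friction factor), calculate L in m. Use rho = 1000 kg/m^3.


L = dP*1000*D / (f*rho*vel^2/2)
L = 1837.3*1000*0.10454 / (0.031884*1000*3.6231^2/2)
L = 917.82 m


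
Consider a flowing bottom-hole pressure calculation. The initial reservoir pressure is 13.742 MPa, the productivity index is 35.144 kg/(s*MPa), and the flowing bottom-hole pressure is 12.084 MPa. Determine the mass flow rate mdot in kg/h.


mdot = (P_i - P_wf) * PI
mdot = (13.742 - 12.084) * 35.144
mdot = 58.26875 kg/s
Convert: 58.26875 kg/s * 3600.0 = 2.0977e+05 kg/h
mdot = 2.0977e+05 kg/h


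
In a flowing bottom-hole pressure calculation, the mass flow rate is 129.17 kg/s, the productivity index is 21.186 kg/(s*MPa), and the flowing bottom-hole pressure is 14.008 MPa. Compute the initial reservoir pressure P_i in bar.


P_i = P_wf + mdot / PI
P_i = 14.008 + 129.17 / 21.186
P_i = 20.10495 MPa
Convert: 20.10495 MPa * 10.0 = 201.05 bar
P_i = 201.05 bar


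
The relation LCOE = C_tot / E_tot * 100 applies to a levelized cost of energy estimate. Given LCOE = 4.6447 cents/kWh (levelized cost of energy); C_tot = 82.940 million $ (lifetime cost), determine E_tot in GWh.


E_tot = C_tot / LCOE * 100
E_tot = 82.940 / 4.6447 * 100
E_tot = 1785.7 GWh


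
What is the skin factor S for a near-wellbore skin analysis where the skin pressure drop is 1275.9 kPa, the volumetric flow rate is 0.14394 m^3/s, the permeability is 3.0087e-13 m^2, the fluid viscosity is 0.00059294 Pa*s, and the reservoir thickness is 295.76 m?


S = dP_s * 1000 * 2*pi*k*hr / (q*mu)
S = 1275.9 * 1000 * 2*pi*3.0087e-13*295.76 / (0.14394*0.00059294)
S = 8.3584


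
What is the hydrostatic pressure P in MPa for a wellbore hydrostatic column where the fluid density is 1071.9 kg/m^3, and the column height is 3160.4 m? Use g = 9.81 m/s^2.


P = rho * g * h / 1e6
P = 1071.9 * 9.81 * 3160.4 / 1e6
P = 33.233 MPa


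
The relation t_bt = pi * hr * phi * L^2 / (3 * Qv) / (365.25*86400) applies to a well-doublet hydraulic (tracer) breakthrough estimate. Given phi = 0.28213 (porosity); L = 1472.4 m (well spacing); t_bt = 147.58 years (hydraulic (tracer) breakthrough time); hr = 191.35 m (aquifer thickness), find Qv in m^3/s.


Qv = pi*hr*phi*L^2 / (3*t_bt*365.25*86400)
Qv = pi*191.35*0.28213*1472.4^2 / (3*147.58*365.25*86400)
Qv = 0.026316 m^3/s


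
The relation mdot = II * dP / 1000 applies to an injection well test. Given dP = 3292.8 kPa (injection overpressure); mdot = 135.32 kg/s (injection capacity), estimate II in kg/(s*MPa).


II = mdot * 1000 / dP
II = 135.32 * 1000 / 3292.8
II = 41.096 kg/(s*MPa)


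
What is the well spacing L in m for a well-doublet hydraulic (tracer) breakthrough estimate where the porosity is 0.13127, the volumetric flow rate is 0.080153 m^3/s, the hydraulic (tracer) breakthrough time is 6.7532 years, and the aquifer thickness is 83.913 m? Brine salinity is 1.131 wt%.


L = sqrt(t_bt*365.25*86400*3*Qv / (pi*hr*phi))
L = sqrt(6.7532*365.25*86400*3*0.080153 / (pi*83.913*0.13127))
L = 1216.9 m


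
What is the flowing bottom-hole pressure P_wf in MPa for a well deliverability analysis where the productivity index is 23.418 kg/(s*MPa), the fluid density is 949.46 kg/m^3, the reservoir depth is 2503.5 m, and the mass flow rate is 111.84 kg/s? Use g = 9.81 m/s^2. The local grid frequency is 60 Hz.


Step 1: P_i = rho*g*h/1e6 = 949.46*9.81*2503.5/1e6 = 23.31811 MPa
Step 2: P_wf = P_i - mdot/PI = 23.31811 - 111.84/23.418 = 18.542 MPa
P_wf = 18.542 MPa


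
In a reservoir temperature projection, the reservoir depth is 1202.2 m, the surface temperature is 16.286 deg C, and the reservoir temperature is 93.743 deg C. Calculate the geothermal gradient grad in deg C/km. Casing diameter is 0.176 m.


grad = (T_res - T_surf) / d * 1000
grad = (93.743 - 16.286) / 1202.2 * 1000
grad = 64.429 deg C/km


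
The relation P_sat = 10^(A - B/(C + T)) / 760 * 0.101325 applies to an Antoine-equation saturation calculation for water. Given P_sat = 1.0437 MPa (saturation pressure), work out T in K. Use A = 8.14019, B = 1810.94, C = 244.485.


T = B / (A - log10(P_sat * 760 / 0.101325)) - C
T = 1810.94 / (8.14019 - log10(1.0437 * 760 / 0.101325)) - 244.485
T = 181.9680 deg C
Convert to K: 181.9680 + 273.15 = 455.12 K
T = 455.12 K


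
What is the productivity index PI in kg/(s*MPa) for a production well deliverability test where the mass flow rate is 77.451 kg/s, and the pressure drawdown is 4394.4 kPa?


PI = mdot * 1000 / dP
PI = 77.451 * 1000 / 4394.4
PI = 17.625 kg/(s*MPa)


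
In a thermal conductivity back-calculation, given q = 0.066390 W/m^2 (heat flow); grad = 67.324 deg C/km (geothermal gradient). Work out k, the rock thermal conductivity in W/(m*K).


k = q / (grad / 1000)
k = 0.066390 / (67.324 / 1000)
k = 0.98613 W/(m*K)


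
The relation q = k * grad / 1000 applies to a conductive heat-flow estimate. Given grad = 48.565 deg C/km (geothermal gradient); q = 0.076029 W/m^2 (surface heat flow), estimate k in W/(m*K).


k = q * 1000 / grad
k = 0.076029 * 1000 / 48.565
k = 1.5655 W/(m*K)


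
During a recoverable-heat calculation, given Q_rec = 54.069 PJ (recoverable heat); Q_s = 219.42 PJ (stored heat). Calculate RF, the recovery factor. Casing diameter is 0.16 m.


RF = Q_rec / Q_s
RF = 54.069 / 219.42
RF = 0.24642


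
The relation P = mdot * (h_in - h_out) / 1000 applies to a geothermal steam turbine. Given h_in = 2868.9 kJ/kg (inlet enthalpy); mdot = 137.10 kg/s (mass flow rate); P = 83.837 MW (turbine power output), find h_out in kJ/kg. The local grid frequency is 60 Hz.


h_out = h_in - P * 1000 / mdot
h_out = 2868.9 - 83.837 * 1000 / 137.10
h_out = 2257.4 kJ/kg


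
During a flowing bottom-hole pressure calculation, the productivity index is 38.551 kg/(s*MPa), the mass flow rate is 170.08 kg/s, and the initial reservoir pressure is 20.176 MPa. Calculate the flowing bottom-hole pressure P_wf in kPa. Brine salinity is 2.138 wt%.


P_wf = P_i - mdot / PI
P_wf = 20.176 - 170.08 / 38.551
P_wf = 15.76418 MPa
Convert: 15.76418 MPa * 1000.0 = 15764 kPa
P_wf = 15764 kPa


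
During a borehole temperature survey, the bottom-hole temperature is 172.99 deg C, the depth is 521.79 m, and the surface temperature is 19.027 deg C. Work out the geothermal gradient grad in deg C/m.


grad = (T_d - T_surf) / d * 1000
grad = (172.99 - 19.027) / 521.79 * 1000
grad = 295.0670 deg C/km
Convert: 295.0670 deg C/km * 0.001 = 0.29507 deg C/m
grad = 0.29507 deg C/m


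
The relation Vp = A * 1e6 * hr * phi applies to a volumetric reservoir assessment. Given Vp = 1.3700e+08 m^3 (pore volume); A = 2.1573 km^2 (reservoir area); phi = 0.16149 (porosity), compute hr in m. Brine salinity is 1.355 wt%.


hr = Vp / (A * 1e6 * phi)
hr = 1.3700e+08 / (2.1573 * 1e6 * 0.16149)
hr = 393.25 m


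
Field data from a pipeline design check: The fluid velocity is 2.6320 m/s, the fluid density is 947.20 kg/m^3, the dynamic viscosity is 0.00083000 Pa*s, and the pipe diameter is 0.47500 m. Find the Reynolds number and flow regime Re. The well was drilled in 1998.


Step 1: Re = rho*vel*D/mu = 947.2*2.632*0.475/0.00083 = 1.4267e+06
Step 2: Re = 1.4267e+06 > 4000, so flow is turbulent.
Re = 1.4267e+06 (turbulent)


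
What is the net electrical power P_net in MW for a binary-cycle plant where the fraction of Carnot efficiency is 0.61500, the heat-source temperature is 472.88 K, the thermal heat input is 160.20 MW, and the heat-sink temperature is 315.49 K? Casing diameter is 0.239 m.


Step 1: eta = (1 - Tc/Th)*f = (1 - 315.49/472.88)*0.615 = 0.2046922
Step 2: P_net = eta * Q_in = 0.2046922 * 160.2 = 32.792 MW
P_net = 32.792 MW


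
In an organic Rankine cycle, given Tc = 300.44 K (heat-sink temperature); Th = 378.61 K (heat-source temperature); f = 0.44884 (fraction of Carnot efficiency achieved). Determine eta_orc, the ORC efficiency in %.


eta_orc = (1 - Tc/Th) * f * 100
eta_orc = (1 - 300.44/378.61) * 0.44884 * 100
eta_orc = 9.2670 %


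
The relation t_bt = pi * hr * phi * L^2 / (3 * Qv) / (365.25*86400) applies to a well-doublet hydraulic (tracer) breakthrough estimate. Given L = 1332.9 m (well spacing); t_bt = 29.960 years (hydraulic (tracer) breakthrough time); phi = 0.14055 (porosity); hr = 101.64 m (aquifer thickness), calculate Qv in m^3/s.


Qv = pi*hr*phi*L^2 / (3*t_bt*365.25*86400)
Qv = pi*101.64*0.14055*1332.9^2 / (3*29.960*365.25*86400)
Qv = 0.028111 m^3/s


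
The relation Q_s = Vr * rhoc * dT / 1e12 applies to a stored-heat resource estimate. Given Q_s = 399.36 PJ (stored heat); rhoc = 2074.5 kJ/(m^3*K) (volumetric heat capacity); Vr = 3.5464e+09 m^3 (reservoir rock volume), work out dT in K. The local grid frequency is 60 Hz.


dT = Q_s * 1e12 / (Vr * rhoc)
dT = 399.36 * 1e12 / (3.5464e+09 * 2074.5)
dT = 54.283 K


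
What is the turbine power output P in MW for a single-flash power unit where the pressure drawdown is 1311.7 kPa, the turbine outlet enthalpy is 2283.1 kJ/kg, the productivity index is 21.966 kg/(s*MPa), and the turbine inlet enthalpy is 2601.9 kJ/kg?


Step 1: mdot = PI * dP / 1000 = 21.966 * 1311.7 / 1000 = 28.81280 kg/s
Step 2: P = mdot*(h_in - h_out)/1000 = 28.81280*(2601.9 - 2283.1)/1000 = 9.1855 MW
P = 9.1855 MW


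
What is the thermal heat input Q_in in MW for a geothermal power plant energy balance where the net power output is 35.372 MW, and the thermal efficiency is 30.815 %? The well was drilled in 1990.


Q_in = W_net / (eta / 100)
Q_in = 35.372 / (30.815 / 100)
Q_in = 114.79 MW


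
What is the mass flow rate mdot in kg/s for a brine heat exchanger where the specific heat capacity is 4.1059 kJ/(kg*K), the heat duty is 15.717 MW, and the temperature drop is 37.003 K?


mdot = Q * 1000 / (cp * dT)
mdot = 15.717 * 1000 / (4.1059 * 37.003)
mdot = 103.45 kg/s


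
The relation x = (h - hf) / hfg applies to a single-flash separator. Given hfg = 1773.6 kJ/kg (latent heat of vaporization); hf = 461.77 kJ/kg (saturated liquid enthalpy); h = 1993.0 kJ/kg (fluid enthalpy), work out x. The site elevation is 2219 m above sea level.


x = (h - hf) / hfg
x = (1993.0 - 461.77) / 1773.6
x = 0.86335


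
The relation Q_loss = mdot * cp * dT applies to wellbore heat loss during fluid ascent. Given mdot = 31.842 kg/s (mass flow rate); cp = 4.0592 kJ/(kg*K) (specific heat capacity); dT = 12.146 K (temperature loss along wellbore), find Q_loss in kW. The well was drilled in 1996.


Q_loss = mdot * cp * dT
Q_loss = 31.842 * 4.0592 * 12.146
Q_loss = 1569.9 kW


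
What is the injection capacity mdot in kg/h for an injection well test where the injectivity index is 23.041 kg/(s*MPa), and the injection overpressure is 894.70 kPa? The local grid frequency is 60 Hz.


mdot = II * dP / 1000
mdot = 23.041 * 894.70 / 1000
mdot = 20.61478 kg/s
Convert: 20.61478 kg/s * 3600.0 = 74213 kg/h
mdot = 74213 kg/h


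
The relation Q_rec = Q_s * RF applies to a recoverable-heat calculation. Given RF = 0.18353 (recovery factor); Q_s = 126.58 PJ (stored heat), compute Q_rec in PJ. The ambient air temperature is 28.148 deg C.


Q_rec = Q_s * RF
Q_rec = 126.58 * 0.18353
Q_rec = 23.231 PJ


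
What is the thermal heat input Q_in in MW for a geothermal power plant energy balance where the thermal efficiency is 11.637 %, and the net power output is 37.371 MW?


Q_in = W_net / (eta / 100)
Q_in = 37.371 / (11.637 / 100)
Q_in = 321.14 MW


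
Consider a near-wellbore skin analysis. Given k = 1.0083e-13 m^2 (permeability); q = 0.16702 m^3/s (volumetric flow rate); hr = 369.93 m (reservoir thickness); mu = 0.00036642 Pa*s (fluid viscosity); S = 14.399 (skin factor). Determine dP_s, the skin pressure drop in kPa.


dP_s = S * q * mu / (2*pi*k*hr) / 1000
dP_s = 14.399 * 0.16702 * 0.00036642 / (2*pi*1.0083e-13*369.93) / 1000
dP_s = 3760.0 kPa


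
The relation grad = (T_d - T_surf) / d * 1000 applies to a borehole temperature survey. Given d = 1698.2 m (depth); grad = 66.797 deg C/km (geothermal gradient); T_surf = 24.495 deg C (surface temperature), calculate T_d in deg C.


T_d = T_surf + grad * d / 1000
T_d = 24.495 + 66.797 * 1698.2 / 1000
T_d = 137.93 deg C


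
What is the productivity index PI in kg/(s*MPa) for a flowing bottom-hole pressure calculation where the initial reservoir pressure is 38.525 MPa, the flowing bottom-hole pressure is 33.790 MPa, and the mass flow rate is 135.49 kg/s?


PI = mdot / (P_i - P_wf)
PI = 135.49 / (38.525 - 33.790)
PI = 28.615 kg/(s*MPa)


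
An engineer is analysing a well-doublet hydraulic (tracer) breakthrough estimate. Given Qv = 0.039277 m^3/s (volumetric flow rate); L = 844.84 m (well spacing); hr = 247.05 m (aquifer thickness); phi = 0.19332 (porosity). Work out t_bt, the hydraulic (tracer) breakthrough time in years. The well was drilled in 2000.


t_bt = pi * hr * phi * L^2 / (3 * Qv) / (365.25*86400)
t_bt = pi * 247.05 * 0.19332 * 844.84^2 / (3 * 0.039277) / (365.25*86400)
t_bt = 28.800 years


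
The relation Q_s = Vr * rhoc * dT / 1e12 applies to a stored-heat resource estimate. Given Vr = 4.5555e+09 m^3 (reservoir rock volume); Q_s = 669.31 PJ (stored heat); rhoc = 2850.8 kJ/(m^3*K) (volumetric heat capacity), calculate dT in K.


dT = Q_s * 1e12 / (Vr * rhoc)
dT = 669.31 * 1e12 / (4.5555e+09 * 2850.8)
dT = 51.538 K


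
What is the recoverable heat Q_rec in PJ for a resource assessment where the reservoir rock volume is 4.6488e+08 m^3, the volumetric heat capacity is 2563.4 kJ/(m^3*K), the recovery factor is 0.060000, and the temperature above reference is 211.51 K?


Step 1: Q_s = Vr*rhoc*dT/1e12 = 4.6488e+08*2563.4*211.51/1e12 = 252.0508 PJ
Step 2: Q_rec = Q_s * RF = 252.0508 * 0.06 = 15.123 PJ
Q_rec = 15.123 PJ


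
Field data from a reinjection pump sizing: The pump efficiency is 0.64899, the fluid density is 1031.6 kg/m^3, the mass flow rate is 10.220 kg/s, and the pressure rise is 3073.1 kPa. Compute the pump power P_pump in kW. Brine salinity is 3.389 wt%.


P_pump = mdot * dP / (rho * eta)
P_pump = 10.220 * 3073.1 / (1031.6 * 0.64899)
P_pump = 46.911 kW


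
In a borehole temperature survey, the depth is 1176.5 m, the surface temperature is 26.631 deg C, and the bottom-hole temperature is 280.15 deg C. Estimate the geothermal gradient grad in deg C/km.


grad = (T_d - T_surf) / d * 1000
grad = (280.15 - 26.631) / 1176.5 * 1000
grad = 215.49 deg C/km


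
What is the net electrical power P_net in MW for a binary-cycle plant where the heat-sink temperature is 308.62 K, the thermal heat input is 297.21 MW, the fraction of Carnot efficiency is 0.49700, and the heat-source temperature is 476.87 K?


Step 1: eta = (1 - Tc/Th)*f = (1 - 308.62/476.87)*0.497 = 0.1753523
Step 2: P_net = eta * Q_in = 0.1753523 * 297.21 = 52.116 MW
P_net = 52.116 MW


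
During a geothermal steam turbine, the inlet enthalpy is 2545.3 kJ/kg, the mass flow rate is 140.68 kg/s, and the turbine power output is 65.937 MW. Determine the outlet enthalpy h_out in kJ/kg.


h_out = h_in - P * 1000 / mdot
h_out = 2545.3 - 65.937 * 1000 / 140.68
h_out = 2076.6 kJ/kg


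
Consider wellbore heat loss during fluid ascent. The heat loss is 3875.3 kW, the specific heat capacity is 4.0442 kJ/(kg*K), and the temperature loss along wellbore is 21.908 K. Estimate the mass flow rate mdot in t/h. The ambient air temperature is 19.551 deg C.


mdot = Q_loss / (cp * dT)
mdot = 3875.3 / (4.0442 * 21.908)
mdot = 43.73911 kg/s
Convert: 43.73911 kg/s * 3.6 = 157.46 t/h
mdot = 157.46 t/h


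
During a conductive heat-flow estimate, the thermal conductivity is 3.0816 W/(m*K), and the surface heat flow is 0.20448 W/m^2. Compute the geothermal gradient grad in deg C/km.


grad = q * 1000 / k
grad = 0.20448 * 1000 / 3.0816
grad = 66.355 deg C/km


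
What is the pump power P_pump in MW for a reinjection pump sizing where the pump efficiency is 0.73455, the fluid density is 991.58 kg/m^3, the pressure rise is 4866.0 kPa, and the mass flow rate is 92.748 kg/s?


P_pump = mdot * dP / (rho * eta)
P_pump = 92.748 * 4866.0 / (991.58 * 0.73455)
P_pump = 619.6230 kW
Convert: 619.6230 kW * 0.001 = 0.61962 MW
P_pump = 0.61962 MW


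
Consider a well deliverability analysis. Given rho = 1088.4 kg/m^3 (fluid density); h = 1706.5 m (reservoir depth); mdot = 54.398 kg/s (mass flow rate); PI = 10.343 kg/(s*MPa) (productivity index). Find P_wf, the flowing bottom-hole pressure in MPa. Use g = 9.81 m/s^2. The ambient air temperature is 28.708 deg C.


Step 1: P_i = rho*g*h/1e6 = 1088.4*9.81*1706.5/1e6 = 18.22065 MPa
Step 2: P_wf = P_i - mdot/PI = 18.22065 - 54.398/10.343 = 12.961 MPa
P_wf = 12.961 MPa


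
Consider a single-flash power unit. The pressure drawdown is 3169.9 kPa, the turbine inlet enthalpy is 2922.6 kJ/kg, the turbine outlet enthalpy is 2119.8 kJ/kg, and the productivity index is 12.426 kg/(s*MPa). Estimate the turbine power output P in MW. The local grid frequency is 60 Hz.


Step 1: mdot = PI * dP / 1000 = 12.426 * 3169.9 / 1000 = 39.38918 kg/s
Step 2: P = mdot*(h_in - h_out)/1000 = 39.38918*(2922.6 - 2119.8)/1000 = 31.622 MW
P = 31.622 MW


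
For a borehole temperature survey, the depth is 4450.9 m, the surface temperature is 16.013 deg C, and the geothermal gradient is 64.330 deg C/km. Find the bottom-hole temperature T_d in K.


T_d = T_surf + grad * d / 1000
T_d = 16.013 + 64.330 * 4450.9 / 1000
T_d = 302.3394 deg C
Convert to K: 302.3394 + 273.15 = 575.49 K
T_d = 575.49 K


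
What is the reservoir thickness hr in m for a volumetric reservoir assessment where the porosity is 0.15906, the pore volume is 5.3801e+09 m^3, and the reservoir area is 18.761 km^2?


hr = Vp / (A * 1e6 * phi)
hr = 5.3801e+09 / (18.761 * 1e6 * 0.15906)
hr = 1802.9 m


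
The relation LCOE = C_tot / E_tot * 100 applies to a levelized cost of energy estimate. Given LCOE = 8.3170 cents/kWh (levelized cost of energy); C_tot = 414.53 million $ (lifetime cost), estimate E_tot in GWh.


E_tot = C_tot / LCOE * 100
E_tot = 414.53 / 8.3170 * 100
E_tot = 4984.1 GWh


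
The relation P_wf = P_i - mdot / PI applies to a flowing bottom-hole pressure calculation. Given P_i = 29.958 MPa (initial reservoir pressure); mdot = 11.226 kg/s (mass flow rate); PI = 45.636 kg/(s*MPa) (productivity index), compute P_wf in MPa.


P_wf = P_i - mdot / PI
P_wf = 29.958 - 11.226 / 45.636
P_wf = 29.712 MPa


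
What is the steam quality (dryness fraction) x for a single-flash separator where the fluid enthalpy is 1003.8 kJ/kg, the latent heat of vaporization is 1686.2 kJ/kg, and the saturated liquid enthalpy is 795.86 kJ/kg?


x = (h - hf) / hfg
x = (1003.8 - 795.86) / 1686.2
x = 0.12332


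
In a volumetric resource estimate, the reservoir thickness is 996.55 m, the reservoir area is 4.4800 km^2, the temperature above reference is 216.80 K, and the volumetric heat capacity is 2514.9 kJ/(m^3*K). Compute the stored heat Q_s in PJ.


Step 1: Vr = A*1e6*hr = 4.48*1e6*996.55 = 4.464544e+09 m^3
Step 2: Q_s = Vr*rhoc*dT/1e12 = 4.464544e+09*2514.9*216.8/1e12 = 2434.2 PJ
Q_s = 2434.2 PJ


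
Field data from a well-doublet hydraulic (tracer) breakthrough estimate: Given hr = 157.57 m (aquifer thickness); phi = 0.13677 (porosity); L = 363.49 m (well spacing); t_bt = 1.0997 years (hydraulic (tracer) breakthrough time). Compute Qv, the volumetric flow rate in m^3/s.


Qv = pi*hr*phi*L^2 / (3*t_bt*365.25*86400)
Qv = pi*157.57*0.13677*363.49^2 / (3*1.0997*365.25*86400)
Qv = 0.085921 m^3/s


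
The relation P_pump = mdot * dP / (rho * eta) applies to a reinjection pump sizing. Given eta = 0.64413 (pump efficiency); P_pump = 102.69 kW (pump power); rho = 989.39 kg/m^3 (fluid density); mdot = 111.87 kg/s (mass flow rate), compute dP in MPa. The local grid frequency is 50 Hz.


dP = P_pump * rho * eta / mdot
dP = 102.69 * 989.39 * 0.64413 / 111.87
dP = 584.9996 kPa
Convert: 584.9996 kPa * 0.001 = 0.58500 MPa
dP = 0.58500 MPa


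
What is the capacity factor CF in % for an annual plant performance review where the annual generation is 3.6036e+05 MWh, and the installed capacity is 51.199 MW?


CF = E_a / (cap * 8760) * 100
CF = 3.6036e+05 / (51.199 * 8760) * 100
CF = 80.347 %


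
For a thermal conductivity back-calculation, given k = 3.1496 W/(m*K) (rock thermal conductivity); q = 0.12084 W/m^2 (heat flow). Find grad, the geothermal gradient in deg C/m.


grad = q / k * 1000
grad = 0.12084 / 3.1496 * 1000
grad = 38.36678 deg C/km
Convert: 38.36678 deg C/km * 0.001 = 0.038367 deg C/m
grad = 0.038367 deg C/m


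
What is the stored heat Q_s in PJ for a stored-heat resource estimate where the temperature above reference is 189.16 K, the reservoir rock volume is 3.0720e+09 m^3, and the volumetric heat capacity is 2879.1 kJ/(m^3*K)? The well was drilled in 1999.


Q_s = Vr * rhoc * dT / 1e12
Q_s = 3.0720e+09 * 2879.1 * 189.16 / 1e12
Q_s = 1673.0 PJ


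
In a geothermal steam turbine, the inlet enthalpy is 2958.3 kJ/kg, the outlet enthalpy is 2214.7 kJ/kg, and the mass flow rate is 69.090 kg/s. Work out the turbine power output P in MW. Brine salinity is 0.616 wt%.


P = mdot * (h_in - h_out) / 1000
P = 69.090 * (2958.3 - 2214.7) / 1000
P = 51.375 MW


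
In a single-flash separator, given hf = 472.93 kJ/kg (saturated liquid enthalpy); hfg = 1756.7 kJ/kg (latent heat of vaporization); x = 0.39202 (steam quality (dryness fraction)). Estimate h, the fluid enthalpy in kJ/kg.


h = hf + x * hfg
h = 472.93 + 0.39202 * 1756.7
h = 1161.6 kJ/kg


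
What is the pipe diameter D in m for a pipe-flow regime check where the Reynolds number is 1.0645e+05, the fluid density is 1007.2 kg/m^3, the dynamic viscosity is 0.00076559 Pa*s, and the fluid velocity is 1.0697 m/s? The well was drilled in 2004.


D = Re * mu / (rho * vel)
D = 1.0645e+05 * 0.00076559 / (1007.2 * 1.0697)
D = 0.075642 m


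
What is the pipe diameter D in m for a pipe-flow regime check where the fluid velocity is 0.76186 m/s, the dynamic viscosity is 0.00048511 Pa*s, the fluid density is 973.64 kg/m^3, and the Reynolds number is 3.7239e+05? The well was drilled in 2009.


D = Re * mu / (rho * vel)
D = 3.7239e+05 * 0.00048511 / (973.64 * 0.76186)
D = 0.24354 m


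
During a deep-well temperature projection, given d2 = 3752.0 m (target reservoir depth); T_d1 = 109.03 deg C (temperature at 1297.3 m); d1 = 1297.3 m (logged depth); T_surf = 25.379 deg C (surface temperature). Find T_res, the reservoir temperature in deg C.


Step 1: grad = (T_d1 - T_surf)/d1 * 1000 = (109.03 - 25.379)/1297.3 * 1000 = 64.48084 deg C/km
Step 2: T_res = T_surf + grad*d2/1000 = 25.379 + 64.48084*3752.0/1000 = 267.31 deg C
T_res = 267.31 deg C


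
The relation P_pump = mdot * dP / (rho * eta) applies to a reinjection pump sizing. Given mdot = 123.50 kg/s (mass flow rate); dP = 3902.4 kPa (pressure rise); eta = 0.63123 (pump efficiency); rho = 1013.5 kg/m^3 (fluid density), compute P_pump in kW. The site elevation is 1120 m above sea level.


P_pump = mdot * dP / (rho * eta)
P_pump = 123.50 * 3902.4 / (1013.5 * 0.63123)
P_pump = 753.33 kW


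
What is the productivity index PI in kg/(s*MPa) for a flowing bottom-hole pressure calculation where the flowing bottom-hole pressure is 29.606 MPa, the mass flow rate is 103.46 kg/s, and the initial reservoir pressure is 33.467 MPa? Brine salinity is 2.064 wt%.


PI = mdot / (P_i - P_wf)
PI = 103.46 / (33.467 - 29.606)
PI = 26.796 kg/(s*MPa)


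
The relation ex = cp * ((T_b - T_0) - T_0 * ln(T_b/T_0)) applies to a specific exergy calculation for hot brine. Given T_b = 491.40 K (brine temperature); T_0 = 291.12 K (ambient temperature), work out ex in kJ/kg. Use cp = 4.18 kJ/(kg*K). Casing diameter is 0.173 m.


ex = cp * ((T_b - T_0) - T_0 * ln(T_b/T_0))
ex = 4.18 * ((491.40 - 291.12) - 291.12 * ln(491.40/291.12))
ex = 200.11 kJ/kg


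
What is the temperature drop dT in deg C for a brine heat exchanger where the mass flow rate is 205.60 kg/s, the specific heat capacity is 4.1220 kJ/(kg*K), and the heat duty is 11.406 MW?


dT = Q * 1000 / (mdot * cp)
dT = 11.406 * 1000 / (205.60 * 4.1220)
dT = 13.45867 K
Convert (temperature difference, 1 K = 1 deg C): 13.45867 K = 13.45867 deg C
dT = 13.459 deg C


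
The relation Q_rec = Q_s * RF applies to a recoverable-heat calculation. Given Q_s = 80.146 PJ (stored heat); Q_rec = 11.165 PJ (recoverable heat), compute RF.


RF = Q_rec / Q_s
RF = 11.165 / 80.146
RF = 0.13931


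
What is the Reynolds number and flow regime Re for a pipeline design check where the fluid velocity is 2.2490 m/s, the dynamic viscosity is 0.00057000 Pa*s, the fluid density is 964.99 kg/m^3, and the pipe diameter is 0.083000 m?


Step 1: Re = rho*vel*D/mu = 964.99*2.249*0.083/0.00057 = 3.1602e+05
Step 2: Re = 3.1602e+05 > 4000, so flow is turbulent.
Re = 3.1602e+05 (turbulent)


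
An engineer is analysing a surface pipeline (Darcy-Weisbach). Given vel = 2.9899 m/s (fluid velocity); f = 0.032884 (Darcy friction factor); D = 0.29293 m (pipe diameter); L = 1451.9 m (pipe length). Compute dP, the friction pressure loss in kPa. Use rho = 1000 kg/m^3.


dP = f * (L/D) * (rho*vel^2/2) / 1000
dP = 0.032884 * (1451.9/0.29293) * (1000*2.9899^2/2) / 1000
dP = 728.52 kPa


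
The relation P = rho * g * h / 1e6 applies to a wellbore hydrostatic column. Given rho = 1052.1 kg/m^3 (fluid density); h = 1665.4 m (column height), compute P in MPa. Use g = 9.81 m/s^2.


P = rho * g * h / 1e6
P = 1052.1 * 9.81 * 1665.4 / 1e6
P = 17.189 MPa


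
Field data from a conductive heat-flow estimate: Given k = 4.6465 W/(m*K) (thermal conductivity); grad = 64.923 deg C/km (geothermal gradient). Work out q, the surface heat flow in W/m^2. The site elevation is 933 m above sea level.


q = k * grad / 1000
q = 4.6465 * 64.923 / 1000
q = 0.30166 W/m^2


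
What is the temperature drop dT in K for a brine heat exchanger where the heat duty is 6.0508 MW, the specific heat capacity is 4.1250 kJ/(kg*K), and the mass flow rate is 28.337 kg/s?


dT = Q * 1000 / (mdot * cp)
dT = 6.0508 * 1000 / (28.337 * 4.1250)
dT = 51.765 K


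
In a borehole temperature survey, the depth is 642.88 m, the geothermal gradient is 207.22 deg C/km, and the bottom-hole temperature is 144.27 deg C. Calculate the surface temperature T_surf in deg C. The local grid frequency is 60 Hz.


T_surf = T_d - grad * d / 1000
T_surf = 144.27 - 207.22 * 642.88 / 1000
T_surf = 11.052 deg C


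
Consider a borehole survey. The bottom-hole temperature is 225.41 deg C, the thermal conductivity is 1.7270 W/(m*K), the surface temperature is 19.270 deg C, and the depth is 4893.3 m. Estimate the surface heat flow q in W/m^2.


Step 1: grad = (T_d - T_surf)/d * 1000 = (225.41 - 19.27)/4893.3 * 1000 = 42.12699 deg C/km
Step 2: q = k * grad / 1000 = 1.727 * 42.12699 / 1000 = 0.072753 W/m^2
q = 0.072753 W/m^2


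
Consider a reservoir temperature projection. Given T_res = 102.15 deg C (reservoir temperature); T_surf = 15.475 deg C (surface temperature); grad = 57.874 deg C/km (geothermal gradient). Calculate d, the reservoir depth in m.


d = (T_res - T_surf) / grad * 1000
d = (102.15 - 15.475) / 57.874 * 1000
d = 1497.7 m


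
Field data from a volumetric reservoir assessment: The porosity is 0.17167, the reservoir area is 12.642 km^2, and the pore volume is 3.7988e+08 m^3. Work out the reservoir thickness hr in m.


hr = Vp / (A * 1e6 * phi)
hr = 3.7988e+08 / (12.642 * 1e6 * 0.17167)
hr = 175.04 m


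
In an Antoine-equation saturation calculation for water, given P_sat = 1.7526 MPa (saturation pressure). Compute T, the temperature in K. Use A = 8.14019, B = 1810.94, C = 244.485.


T = B / (A - log10(P_sat * 760 / 0.101325)) - C
T = 1810.94 / (8.14019 - log10(1.7526 * 760 / 0.101325)) - 244.485
T = 205.8396 deg C
Convert to K: 205.8396 + 273.15 = 478.99 K
T = 478.99 K


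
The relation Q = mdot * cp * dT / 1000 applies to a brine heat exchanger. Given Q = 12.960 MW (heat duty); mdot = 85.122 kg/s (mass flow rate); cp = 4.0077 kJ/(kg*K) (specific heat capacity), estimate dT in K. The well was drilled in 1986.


dT = Q * 1000 / (mdot * cp)
dT = 12.960 * 1000 / (85.122 * 4.0077)
dT = 37.990 K


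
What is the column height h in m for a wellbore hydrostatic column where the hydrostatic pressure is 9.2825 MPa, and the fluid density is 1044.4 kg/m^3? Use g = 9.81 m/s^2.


h = P * 1e6 / (g * rho)
h = 9.2825 * 1e6 / (9.81 * 1044.4)
h = 906.00 m


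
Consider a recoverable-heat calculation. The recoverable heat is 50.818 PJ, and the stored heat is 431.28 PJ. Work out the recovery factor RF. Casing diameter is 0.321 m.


RF = Q_rec / Q_s
RF = 50.818 / 431.28
RF = 0.11783


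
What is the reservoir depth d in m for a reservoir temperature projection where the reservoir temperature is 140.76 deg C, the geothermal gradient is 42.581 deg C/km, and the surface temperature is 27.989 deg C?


d = (T_res - T_surf) / grad * 1000
d = (140.76 - 27.989) / 42.581 * 1000
d = 2648.4 m


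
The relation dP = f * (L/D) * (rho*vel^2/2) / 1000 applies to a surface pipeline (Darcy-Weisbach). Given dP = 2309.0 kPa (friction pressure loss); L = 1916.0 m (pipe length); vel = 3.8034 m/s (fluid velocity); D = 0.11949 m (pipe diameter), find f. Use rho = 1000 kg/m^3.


f = dP*1000 / ((L/D)*(rho*vel^2/2))
f = 2309.0*1000 / ((1916.0/0.11949)*(1000*3.8034^2/2))
f = 0.019909


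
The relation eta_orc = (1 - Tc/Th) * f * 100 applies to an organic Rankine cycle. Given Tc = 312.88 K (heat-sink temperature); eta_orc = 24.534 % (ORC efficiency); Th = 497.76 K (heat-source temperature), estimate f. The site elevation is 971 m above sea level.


f = (eta_orc/100) / (1 - Tc/Th)
f = (24.534/100) / (1 - 312.88/497.76)
f = 0.66054


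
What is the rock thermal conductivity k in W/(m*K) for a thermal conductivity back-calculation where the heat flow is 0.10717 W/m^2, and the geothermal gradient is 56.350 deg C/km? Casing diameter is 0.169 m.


k = q / (grad / 1000)
k = 0.10717 / (56.350 / 1000)
k = 1.9019 W/(m*K)


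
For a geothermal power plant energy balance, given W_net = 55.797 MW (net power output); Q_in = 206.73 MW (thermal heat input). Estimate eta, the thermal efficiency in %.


eta = W_net / Q_in * 100
eta = 55.797 / 206.73 * 100
eta = 26.990 %


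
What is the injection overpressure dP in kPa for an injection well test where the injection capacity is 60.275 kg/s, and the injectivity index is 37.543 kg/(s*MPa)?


dP = mdot * 1000 / II
dP = 60.275 * 1000 / 37.543
dP = 1605.5 kPa


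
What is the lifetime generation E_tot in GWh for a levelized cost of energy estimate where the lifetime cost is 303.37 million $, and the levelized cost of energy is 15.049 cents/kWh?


E_tot = C_tot / LCOE * 100
E_tot = 303.37 / 15.049 * 100
E_tot = 2015.9 GWh


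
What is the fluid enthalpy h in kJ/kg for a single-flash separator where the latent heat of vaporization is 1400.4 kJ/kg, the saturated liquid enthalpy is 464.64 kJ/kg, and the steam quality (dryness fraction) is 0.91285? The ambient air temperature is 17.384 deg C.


h = hf + x * hfg
h = 464.64 + 0.91285 * 1400.4
h = 1743.0 kJ/kg


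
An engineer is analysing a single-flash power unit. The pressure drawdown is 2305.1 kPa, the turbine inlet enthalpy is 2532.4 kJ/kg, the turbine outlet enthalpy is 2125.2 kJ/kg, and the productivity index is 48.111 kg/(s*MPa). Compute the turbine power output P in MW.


Step 1: mdot = PI * dP / 1000 = 48.111 * 2305.1 / 1000 = 110.9007 kg/s
Step 2: P = mdot*(h_in - h_out)/1000 = 110.9007*(2532.4 - 2125.2)/1000 = 45.159 MW
P = 45.159 MW


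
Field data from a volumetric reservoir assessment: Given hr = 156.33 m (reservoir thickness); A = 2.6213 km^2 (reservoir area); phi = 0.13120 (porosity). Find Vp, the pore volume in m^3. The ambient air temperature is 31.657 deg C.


Vp = A * 1e6 * hr * phi
Vp = 2.6213 * 1e6 * 156.33 * 0.13120
Vp = 5.3764e+07 m^3


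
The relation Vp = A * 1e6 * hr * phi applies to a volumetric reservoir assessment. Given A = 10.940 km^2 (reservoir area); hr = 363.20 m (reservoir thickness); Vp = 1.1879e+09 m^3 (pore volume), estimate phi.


phi = Vp / (A * 1e6 * hr)
phi = 1.1879e+09 / (10.940 * 1e6 * 363.20)
phi = 0.29896


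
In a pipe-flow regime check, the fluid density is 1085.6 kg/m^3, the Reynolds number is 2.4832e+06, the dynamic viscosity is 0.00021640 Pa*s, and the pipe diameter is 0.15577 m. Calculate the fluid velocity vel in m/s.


vel = Re * mu / (rho * D)
vel = 2.4832e+06 * 0.00021640 / (1085.6 * 0.15577)
vel = 3.1777 m/s


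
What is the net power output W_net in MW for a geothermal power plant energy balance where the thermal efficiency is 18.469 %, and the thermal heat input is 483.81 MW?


W_net = eta / 100 * Q_in
W_net = 18.469 / 100 * 483.81
W_net = 89.355 MW


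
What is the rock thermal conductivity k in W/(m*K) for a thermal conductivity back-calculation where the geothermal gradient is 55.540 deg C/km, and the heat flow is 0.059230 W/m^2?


k = q / (grad / 1000)
k = 0.059230 / (55.540 / 1000)
k = 1.0664 W/(m*K)


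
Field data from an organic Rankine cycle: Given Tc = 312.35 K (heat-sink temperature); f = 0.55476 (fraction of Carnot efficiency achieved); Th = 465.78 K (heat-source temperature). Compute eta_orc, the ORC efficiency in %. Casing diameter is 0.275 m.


eta_orc = (1 - Tc/Th) * f * 100
eta_orc = (1 - 312.35/465.78) * 0.55476 * 100
eta_orc = 18.274 %


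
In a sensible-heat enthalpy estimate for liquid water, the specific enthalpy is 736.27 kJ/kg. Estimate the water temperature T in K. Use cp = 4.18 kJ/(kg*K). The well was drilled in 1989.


T = h / cp
T = 736.27 / 4.18
T = 176.1411 deg C
Convert to K: 176.1411 + 273.15 = 449.29 K
T = 449.29 K


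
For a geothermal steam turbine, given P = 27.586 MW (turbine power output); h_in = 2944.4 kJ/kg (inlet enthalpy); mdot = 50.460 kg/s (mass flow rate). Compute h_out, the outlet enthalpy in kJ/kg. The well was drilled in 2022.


h_out = h_in - P * 1000 / mdot
h_out = 2944.4 - 27.586 * 1000 / 50.460
h_out = 2397.7 kJ/kg


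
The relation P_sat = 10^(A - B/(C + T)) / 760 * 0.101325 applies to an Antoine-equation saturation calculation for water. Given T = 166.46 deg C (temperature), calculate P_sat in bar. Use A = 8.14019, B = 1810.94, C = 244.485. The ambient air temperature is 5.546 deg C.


P_sat = 10^(A - B/(C + T)) / 760 * 0.101325
P_sat = 10^(8.14019 - 1810.94/(244.485 + 166.46)) / 760 * 0.101325
P_sat = 0.7216444 MPa
Convert: 0.7216444 MPa * 10.0 = 7.2164 bar
P_sat = 7.2164 bar
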